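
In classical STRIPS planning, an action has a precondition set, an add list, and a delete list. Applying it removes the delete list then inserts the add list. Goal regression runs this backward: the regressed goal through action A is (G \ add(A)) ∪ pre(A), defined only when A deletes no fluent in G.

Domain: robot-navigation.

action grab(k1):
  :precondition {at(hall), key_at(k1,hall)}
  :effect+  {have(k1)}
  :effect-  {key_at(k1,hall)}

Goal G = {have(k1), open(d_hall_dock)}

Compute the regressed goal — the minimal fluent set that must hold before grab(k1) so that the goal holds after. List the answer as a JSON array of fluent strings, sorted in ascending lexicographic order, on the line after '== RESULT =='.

Compute (G \ add) ∪ pre:
  G ∩ del = {}  (empty — regression defined)
  G \ add = {have(k1), open(d_hall_dock)} \ {have(k1)} = {open(d_hall_dock)}
  ∪ pre   = {open(d_hall_dock)} ∪ {at(hall), key_at(k1,hall)}
          = {at(hall), key_at(k1,hall), open(d_hall_dock)}

== RESULT ==
["at(hall)", "key_at(k1,hall)", "open(d_hall_dock)"]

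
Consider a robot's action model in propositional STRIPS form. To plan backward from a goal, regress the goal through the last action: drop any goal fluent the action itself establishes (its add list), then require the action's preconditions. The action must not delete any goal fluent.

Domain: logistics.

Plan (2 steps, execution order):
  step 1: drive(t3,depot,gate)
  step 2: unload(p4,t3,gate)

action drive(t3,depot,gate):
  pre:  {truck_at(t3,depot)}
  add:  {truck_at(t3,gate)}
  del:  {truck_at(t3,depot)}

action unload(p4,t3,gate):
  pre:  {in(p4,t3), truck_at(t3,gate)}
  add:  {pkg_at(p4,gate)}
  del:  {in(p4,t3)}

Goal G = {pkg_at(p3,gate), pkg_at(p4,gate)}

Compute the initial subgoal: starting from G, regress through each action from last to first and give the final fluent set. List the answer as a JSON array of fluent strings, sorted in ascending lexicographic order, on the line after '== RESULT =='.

Regress step by step:
  through step 2 (unload(p4,t3,gate)): drop {pkg_at(p4,gate)}, keep {pkg_at(p3,gate)}, require {in(p4,t3), truck_at(t3,gate)}
    → {in(p4,t3), pkg_at(p3,gate), truck_at(t3,gate)}
  through step 1 (drive(t3,depot,gate)): drop {truck_at(t3,gate)}, keep {in(p4,t3), pkg_at(p3,gate)}, require {truck_at(t3,depot)}
    → {in(p4,t3), pkg_at(p3,gate), truck_at(t3,depot)}

== RESULT ==
["in(p4,t3)", "pkg_at(p3,gate)", "truck_at(t3,depot)"]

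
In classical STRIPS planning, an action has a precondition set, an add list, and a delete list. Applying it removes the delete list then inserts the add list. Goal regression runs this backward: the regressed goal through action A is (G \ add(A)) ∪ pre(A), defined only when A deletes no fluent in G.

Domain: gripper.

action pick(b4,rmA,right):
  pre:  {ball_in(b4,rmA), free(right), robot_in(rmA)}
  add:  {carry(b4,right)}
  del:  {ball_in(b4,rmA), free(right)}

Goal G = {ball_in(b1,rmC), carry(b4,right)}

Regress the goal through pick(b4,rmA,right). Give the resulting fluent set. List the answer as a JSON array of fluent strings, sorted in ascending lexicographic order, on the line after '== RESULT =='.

Compute (G \ add) ∪ pre:
  G ∩ del = {}  (empty — regression defined)
  G \ add = {ball_in(b1,rmC), carry(b4,right)} \ {carry(b4,right)} = {ball_in(b1,rmC)}
  ∪ pre   = {ball_in(b1,rmC)} ∪ {ball_in(b4,rmA), free(right), robot_in(rmA)}
          = {ball_in(b1,rmC), ball_in(b4,rmA), free(right), robot_in(rmA)}

== RESULT ==
["ball_in(b1,rmC)", "ball_in(b4,rmA)", "free(right)", "robot_in(rmA)"]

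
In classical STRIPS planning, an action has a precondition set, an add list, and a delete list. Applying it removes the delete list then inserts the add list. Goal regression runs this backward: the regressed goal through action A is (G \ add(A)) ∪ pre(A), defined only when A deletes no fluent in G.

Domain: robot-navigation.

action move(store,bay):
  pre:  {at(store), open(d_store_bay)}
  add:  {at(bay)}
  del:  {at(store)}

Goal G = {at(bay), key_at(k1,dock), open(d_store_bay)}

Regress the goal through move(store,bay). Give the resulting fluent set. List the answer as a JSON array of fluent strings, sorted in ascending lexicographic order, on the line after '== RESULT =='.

Regress:
  G ∩ del = {}  (empty — regression defined)
  G \ add = {at(bay), key_at(k1,dock), open(d_store_bay)} \ {at(bay)} = {key_at(k1,dock), open(d_store_bay)}
  ∪ pre   = {key_at(k1,dock), open(d_store_bay)} ∪ {at(store), open(d_store_bay)}
          = {at(store), key_at(k1,dock), open(d_store_bay)}

== RESULT ==
["at(store)", "key_at(k1,dock)", "open(d_store_bay)"]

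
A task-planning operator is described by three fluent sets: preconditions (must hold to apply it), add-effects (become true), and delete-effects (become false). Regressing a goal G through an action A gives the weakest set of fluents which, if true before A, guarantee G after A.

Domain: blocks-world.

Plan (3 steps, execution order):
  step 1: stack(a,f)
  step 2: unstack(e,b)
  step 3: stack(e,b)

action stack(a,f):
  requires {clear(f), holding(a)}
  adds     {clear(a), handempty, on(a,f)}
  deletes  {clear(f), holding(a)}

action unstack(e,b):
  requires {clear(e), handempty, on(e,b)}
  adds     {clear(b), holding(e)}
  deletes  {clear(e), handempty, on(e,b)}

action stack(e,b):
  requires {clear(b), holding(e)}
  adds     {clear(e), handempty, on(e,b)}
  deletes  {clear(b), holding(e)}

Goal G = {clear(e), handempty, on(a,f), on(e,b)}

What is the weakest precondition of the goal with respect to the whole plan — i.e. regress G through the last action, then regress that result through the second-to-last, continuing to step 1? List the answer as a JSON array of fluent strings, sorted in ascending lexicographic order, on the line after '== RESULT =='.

Work backward from the goal:
  through step 3 (stack(e,b)): drop {clear(e), handempty, on(e,b)}, keep {on(a,f)}, require {clear(b), holding(e)}
    → {clear(b), holding(e), on(a,f)}
  through step 2 (unstack(e,b)): drop {clear(b), holding(e)}, keep {on(a,f)}, require {clear(e), handempty, on(e,b)}
    → {clear(e), handempty, on(a,f), on(e,b)}
  through step 1 (stack(a,f)): drop {handempty, on(a,f)}, keep {clear(e), on(e,b)}, require {clear(f), holding(a)}
    → {clear(e), clear(f), holding(a), on(e,b)}

== RESULT ==
["clear(e)", "clear(f)", "holding(a)", "on(e,b)"]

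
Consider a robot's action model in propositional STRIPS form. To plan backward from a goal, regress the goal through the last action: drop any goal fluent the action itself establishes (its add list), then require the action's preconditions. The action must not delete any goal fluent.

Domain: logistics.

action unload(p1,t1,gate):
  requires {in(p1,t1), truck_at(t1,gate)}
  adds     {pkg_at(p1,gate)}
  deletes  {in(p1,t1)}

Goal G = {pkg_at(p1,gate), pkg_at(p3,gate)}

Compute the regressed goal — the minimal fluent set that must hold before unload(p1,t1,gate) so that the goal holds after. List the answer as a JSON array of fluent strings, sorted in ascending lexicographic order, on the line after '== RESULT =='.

Compute (G \ add) ∪ pre:
  G ∩ del = {}  (empty — regression defined)
  G \ add = {pkg_at(p1,gate), pkg_at(p3,gate)} \ {pkg_at(p1,gate)} = {pkg_at(p3,gate)}
  ∪ pre   = {pkg_at(p3,gate)} ∪ {in(p1,t1), truck_at(t1,gate)}
          = {in(p1,t1), pkg_at(p3,gate), truck_at(t1,gate)}

== RESULT ==
["in(p1,t1)", "pkg_at(p3,gate)", "truck_at(t1,gate)"]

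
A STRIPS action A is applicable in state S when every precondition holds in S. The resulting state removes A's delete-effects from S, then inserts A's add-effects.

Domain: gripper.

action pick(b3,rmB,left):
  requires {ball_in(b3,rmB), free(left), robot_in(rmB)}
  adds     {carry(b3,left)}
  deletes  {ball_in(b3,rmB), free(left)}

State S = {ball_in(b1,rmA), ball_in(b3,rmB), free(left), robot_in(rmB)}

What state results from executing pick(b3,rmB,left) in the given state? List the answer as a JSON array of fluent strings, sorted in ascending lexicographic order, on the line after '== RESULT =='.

Progress:
  pre ⊆ S: {ball_in(b3,rmB), free(left), robot_in(rmB)} ⊆ S  — applicable
  S \ del = {ball_in(b1,rmA), robot_in(rmB)}
  ∪ add   = {ball_in(b1,rmA), carry(b3,left), robot_in(rmB)}

== RESULT ==
["ball_in(b1,rmA)", "carry(b3,left)", "robot_in(rmB)"]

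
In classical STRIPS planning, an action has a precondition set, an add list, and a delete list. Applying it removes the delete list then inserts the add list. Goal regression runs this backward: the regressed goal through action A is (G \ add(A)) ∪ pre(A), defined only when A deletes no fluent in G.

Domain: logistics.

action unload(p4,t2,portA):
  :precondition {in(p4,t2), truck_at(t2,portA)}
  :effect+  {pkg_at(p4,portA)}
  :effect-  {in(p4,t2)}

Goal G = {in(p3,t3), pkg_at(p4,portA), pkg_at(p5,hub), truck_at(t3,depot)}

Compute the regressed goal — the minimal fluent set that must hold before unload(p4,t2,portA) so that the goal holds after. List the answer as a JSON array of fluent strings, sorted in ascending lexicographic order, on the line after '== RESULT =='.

Regress:
  G ∩ del = {}  (empty — regression defined)
  G \ add = {in(p3,t3), pkg_at(p4,portA), pkg_at(p5,hub), truck_at(t3,depot)} \ {pkg_at(p4,portA)} = {in(p3,t3), pkg_at(p5,hub), truck_at(t3,depot)}
  ∪ pre   = {in(p3,t3), pkg_at(p5,hub), truck_at(t3,depot)} ∪ {in(p4,t2), truck_at(t2,portA)}
          = {in(p3,t3), in(p4,t2), pkg_at(p5,hub), truck_at(t2,portA), truck_at(t3,depot)}

== RESULT ==
["in(p3,t3)", "in(p4,t2)", "pkg_at(p5,hub)", "truck_at(t2,portA)", "truck_at(t3,depot)"]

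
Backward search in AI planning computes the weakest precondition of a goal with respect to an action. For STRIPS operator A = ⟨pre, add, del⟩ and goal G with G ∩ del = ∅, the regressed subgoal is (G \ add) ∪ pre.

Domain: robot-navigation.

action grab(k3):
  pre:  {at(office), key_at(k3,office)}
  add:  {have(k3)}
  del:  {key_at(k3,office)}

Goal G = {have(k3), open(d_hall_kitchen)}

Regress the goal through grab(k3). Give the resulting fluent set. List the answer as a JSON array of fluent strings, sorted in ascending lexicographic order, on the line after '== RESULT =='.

Regress:
  G ∩ del = {}  (empty — regression defined)
  G \ add = {have(k3), open(d_hall_kitchen)} \ {have(k3)} = {open(d_hall_kitchen)}
  ∪ pre   = {open(d_hall_kitchen)} ∪ {at(office), key_at(k3,office)}
          = {at(office), key_at(k3,office), open(d_hall_kitchen)}

== RESULT ==
["at(office)", "key_at(k3,office)", "open(d_hall_kitchen)"]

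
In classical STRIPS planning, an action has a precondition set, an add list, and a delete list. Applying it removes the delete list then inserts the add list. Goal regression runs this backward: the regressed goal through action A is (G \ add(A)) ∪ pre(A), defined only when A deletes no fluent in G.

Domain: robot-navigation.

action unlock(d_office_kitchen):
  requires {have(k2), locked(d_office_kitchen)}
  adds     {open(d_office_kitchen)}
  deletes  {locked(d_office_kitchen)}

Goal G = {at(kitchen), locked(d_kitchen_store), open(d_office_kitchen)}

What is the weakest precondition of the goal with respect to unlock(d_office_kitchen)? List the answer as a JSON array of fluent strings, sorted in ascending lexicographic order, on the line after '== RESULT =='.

Regress:
  G ∩ del = {}  (empty — regression defined)
  G \ add = {at(kitchen), locked(d_kitchen_store), open(d_office_kitchen)} \ {open(d_office_kitchen)} = {at(kitchen), locked(d_kitchen_store)}
  ∪ pre   = {at(kitchen), locked(d_kitchen_store)} ∪ {have(k2), locked(d_office_kitchen)}
          = {at(kitchen), have(k2), locked(d_kitchen_store), locked(d_office_kitchen)}

== RESULT ==
["at(kitchen)", "have(k2)", "locked(d_kitchen_store)", "locked(d_office_kitchen)"]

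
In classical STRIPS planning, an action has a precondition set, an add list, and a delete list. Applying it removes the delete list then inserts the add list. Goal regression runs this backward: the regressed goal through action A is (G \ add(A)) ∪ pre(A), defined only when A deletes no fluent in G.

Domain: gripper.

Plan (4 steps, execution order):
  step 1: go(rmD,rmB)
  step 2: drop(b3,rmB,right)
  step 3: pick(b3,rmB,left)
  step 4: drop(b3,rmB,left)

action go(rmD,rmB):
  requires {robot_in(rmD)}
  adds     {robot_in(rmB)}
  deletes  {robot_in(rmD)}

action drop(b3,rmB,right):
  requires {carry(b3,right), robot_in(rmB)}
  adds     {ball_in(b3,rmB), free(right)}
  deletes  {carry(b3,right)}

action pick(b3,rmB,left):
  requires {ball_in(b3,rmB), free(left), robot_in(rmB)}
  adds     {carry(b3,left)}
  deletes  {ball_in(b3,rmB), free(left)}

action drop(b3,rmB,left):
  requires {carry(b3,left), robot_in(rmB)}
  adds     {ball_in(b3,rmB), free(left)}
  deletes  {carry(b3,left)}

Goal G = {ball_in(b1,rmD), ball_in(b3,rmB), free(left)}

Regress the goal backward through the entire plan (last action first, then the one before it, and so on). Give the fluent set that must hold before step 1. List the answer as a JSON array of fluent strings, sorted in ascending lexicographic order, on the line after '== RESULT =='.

Regress step by step:
  through step 4 (drop(b3,rmB,left)): drop {ball_in(b3,rmB), free(left)}, keep {ball_in(b1,rmD)}, require {carry(b3,left), robot_in(rmB)}
    → {ball_in(b1,rmD), carry(b3,left), robot_in(rmB)}
  through step 3 (pick(b3,rmB,left)): drop {carry(b3,left)}, keep {ball_in(b1,rmD), robot_in(rmB)}, require {ball_in(b3,rmB), free(left), robot_in(rmB)}
    → {ball_in(b1,rmD), ball_in(b3,rmB), free(left), robot_in(rmB)}
  through step 2 (drop(b3,rmB,right)): drop {ball_in(b3,rmB)}, keep {ball_in(b1,rmD), free(left), robot_in(rmB)}, require {carry(b3,right), robot_in(rmB)}
    → {ball_in(b1,rmD), carry(b3,right), free(left), robot_in(rmB)}
  through step 1 (go(rmD,rmB)): drop {robot_in(rmB)}, keep {ball_in(b1,rmD), carry(b3,right), free(left)}, require {robot_in(rmD)}
    → {ball_in(b1,rmD), carry(b3,right), free(left), robot_in(rmD)}

== RESULT ==
["ball_in(b1,rmD)", "carry(b3,right)", "free(left)", "robot_in(rmD)"]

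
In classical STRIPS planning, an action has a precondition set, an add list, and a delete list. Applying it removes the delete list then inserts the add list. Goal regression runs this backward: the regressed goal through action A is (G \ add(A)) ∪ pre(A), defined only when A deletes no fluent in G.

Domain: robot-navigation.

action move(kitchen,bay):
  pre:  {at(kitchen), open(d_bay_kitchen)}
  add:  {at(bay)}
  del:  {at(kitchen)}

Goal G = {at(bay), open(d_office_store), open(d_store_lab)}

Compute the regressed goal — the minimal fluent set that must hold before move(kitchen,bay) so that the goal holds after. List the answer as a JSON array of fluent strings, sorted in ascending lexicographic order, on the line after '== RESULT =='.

Compute (G \ add) ∪ pre:
  G ∩ del = {}  (empty — regression defined)
  G \ add = {at(bay), open(d_office_store), open(d_store_lab)} \ {at(bay)} = {open(d_office_store), open(d_store_lab)}
  ∪ pre   = {open(d_office_store), open(d_store_lab)} ∪ {at(kitchen), open(d_bay_kitchen)}
          = {at(kitchen), open(d_bay_kitchen), open(d_office_store), open(d_store_lab)}

== RESULT ==
["at(kitchen)", "open(d_bay_kitchen)", "open(d_office_store)", "open(d_store_lab)"]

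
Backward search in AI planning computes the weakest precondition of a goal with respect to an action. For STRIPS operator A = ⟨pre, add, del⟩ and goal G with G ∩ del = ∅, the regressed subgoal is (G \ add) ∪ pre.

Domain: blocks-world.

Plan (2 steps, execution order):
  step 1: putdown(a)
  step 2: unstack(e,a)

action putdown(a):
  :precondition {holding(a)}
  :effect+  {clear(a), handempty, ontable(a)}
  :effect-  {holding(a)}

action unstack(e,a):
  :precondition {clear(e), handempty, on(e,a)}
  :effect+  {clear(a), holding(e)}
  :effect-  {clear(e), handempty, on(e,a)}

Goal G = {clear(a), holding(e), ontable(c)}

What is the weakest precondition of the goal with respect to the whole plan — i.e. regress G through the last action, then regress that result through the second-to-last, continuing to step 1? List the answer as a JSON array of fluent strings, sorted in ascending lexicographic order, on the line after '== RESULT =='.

Regress step by step:
  through step 2 (unstack(e,a)): drop {clear(a), holding(e)}, keep {ontable(c)}, require {clear(e), handempty, on(e,a)}
    → {clear(e), handempty, on(e,a), ontable(c)}
  through step 1 (putdown(a)): drop {handempty}, keep {clear(e), on(e,a), ontable(c)}, require {holding(a)}
    → {clear(e), holding(a), on(e,a), ontable(c)}

== RESULT ==
["clear(e)", "holding(a)", "on(e,a)", "ontable(c)"]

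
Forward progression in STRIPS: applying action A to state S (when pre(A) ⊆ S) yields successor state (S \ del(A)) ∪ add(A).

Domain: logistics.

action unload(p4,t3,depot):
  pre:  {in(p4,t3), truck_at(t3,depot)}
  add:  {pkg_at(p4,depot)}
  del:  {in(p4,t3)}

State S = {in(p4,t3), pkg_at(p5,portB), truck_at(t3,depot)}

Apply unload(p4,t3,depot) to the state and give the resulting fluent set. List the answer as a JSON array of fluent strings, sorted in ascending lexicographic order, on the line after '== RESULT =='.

Progress:
  pre ⊆ S: {in(p4,t3), truck_at(t3,depot)} ⊆ S  — applicable
  S \ del = {pkg_at(p5,portB), truck_at(t3,depot)}
  ∪ add   = {pkg_at(p4,depot), pkg_at(p5,portB), truck_at(t3,depot)}

== RESULT ==
["pkg_at(p4,depot)", "pkg_at(p5,portB)", "truck_at(t3,depot)"]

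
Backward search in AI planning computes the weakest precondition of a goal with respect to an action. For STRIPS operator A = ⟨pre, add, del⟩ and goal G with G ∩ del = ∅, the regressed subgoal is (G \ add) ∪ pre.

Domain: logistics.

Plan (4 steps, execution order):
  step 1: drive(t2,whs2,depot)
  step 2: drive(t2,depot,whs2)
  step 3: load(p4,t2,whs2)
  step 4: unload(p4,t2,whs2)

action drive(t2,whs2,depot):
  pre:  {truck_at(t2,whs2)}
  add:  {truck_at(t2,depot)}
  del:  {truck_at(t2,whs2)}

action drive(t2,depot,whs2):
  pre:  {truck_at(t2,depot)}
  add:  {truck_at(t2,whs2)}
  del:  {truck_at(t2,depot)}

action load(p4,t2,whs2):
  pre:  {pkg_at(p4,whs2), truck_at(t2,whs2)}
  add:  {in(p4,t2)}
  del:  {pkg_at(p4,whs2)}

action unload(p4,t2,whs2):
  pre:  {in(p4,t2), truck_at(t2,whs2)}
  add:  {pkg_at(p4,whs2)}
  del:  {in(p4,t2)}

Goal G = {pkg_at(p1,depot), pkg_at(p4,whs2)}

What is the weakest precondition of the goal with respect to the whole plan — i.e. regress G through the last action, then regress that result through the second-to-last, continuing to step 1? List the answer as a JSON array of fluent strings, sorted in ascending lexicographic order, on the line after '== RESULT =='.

Work backward from the goal:
  through step 4 (unload(p4,t2,whs2)): drop {pkg_at(p4,whs2)}, keep {pkg_at(p1,depot)}, require {in(p4,t2), truck_at(t2,whs2)}
    → {in(p4,t2), pkg_at(p1,depot), truck_at(t2,whs2)}
  through step 3 (load(p4,t2,whs2)): drop {in(p4,t2)}, keep {pkg_at(p1,depot), truck_at(t2,whs2)}, require {pkg_at(p4,whs2), truck_at(t2,whs2)}
    → {pkg_at(p1,depot), pkg_at(p4,whs2), truck_at(t2,whs2)}
  through step 2 (drive(t2,depot,whs2)): drop {truck_at(t2,whs2)}, keep {pkg_at(p1,depot), pkg_at(p4,whs2)}, require {truck_at(t2,depot)}
    → {pkg_at(p1,depot), pkg_at(p4,whs2), truck_at(t2,depot)}
  through step 1 (drive(t2,whs2,depot)): drop {truck_at(t2,depot)}, keep {pkg_at(p1,depot), pkg_at(p4,whs2)}, require {truck_at(t2,whs2)}
    → {pkg_at(p1,depot), pkg_at(p4,whs2), truck_at(t2,whs2)}

== RESULT ==
["pkg_at(p1,depot)", "pkg_at(p4,whs2)", "truck_at(t2,whs2)"]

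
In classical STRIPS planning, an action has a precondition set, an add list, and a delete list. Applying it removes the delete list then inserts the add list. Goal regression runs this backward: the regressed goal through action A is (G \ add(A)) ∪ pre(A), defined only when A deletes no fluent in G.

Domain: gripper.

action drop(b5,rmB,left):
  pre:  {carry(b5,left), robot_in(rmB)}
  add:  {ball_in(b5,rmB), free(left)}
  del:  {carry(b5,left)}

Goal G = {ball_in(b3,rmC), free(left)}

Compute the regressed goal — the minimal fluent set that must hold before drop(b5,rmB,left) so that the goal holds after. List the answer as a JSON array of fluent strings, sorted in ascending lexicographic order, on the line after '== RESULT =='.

Regress:
  G ∩ del = {}  (empty — regression defined)
  G \ add = {ball_in(b3,rmC), free(left)} \ {ball_in(b5,rmB), free(left)} = {ball_in(b3,rmC)}
  ∪ pre   = {ball_in(b3,rmC)} ∪ {carry(b5,left), robot_in(rmB)}
          = {ball_in(b3,rmC), carry(b5,left), robot_in(rmB)}

== RESULT ==
["ball_in(b3,rmC)", "carry(b5,left)", "robot_in(rmB)"]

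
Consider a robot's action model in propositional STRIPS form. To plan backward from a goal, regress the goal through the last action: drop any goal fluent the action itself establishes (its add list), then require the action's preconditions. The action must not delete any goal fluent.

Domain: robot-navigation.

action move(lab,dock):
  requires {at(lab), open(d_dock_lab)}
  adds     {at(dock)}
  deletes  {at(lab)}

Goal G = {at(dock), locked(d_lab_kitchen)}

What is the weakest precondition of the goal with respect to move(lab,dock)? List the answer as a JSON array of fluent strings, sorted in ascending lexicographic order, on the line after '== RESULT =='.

Compute (G \ add) ∪ pre:
  G ∩ del = {}  (empty — regression defined)
  G \ add = {at(dock), locked(d_lab_kitchen)} \ {at(dock)} = {locked(d_lab_kitchen)}
  ∪ pre   = {locked(d_lab_kitchen)} ∪ {at(lab), open(d_dock_lab)}
          = {at(lab), locked(d_lab_kitchen), open(d_dock_lab)}

== RESULT ==
["at(lab)", "locked(d_lab_kitchen)", "open(d_dock_lab)"]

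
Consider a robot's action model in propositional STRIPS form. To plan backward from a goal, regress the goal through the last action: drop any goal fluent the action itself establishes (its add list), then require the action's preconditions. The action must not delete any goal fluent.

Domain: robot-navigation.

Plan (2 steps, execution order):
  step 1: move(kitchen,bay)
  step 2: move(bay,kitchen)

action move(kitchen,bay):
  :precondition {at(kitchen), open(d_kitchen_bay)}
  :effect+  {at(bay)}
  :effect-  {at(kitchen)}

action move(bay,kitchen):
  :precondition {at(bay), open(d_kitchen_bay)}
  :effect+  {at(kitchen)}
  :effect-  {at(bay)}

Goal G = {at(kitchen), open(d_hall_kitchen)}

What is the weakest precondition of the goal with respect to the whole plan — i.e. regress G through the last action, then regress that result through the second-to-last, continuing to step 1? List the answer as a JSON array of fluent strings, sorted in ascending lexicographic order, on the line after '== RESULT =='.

Regress step by step:
  through step 2 (move(bay,kitchen)): drop {at(kitchen)}, keep {open(d_hall_kitchen)}, require {at(bay), open(d_kitchen_bay)}
    → {at(bay), open(d_hall_kitchen), open(d_kitchen_bay)}
  through step 1 (move(kitchen,bay)): drop {at(bay)}, keep {open(d_hall_kitchen), open(d_kitchen_bay)}, require {at(kitchen), open(d_kitchen_bay)}
    → {at(kitchen), open(d_hall_kitchen), open(d_kitchen_bay)}

== RESULT ==
["at(kitchen)", "open(d_hall_kitchen)", "open(d_kitchen_bay)"]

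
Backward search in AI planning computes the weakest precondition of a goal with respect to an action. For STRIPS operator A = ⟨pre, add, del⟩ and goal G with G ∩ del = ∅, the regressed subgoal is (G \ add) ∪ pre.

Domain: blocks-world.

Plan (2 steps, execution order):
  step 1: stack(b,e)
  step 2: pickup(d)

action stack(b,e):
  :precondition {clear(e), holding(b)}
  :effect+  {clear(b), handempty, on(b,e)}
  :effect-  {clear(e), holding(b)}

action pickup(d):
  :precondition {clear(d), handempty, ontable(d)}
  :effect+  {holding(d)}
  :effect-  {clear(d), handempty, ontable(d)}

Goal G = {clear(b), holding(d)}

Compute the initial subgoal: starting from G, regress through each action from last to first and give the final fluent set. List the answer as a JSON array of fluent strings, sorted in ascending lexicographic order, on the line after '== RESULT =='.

Regress step by step:
  through step 2 (pickup(d)): drop {holding(d)}, keep {clear(b)}, require {clear(d), handempty, ontable(d)}
    → {clear(b), clear(d), handempty, ontable(d)}
  through step 1 (stack(b,e)): drop {clear(b), handempty}, keep {clear(d), ontable(d)}, require {clear(e), holding(b)}
    → {clear(d), clear(e), holding(b), ontable(d)}

== RESULT ==
["clear(d)", "clear(e)", "holding(b)", "ontable(d)"]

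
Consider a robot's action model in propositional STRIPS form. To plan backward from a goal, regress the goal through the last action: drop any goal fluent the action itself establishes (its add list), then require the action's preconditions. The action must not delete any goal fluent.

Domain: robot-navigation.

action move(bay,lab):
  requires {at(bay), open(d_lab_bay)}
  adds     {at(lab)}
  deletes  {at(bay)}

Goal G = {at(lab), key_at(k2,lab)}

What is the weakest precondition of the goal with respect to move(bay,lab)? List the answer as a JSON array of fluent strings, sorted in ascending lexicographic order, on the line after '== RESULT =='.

Compute (G \ add) ∪ pre:
  G ∩ del = {}  (empty — regression defined)
  G \ add = {at(lab), key_at(k2,lab)} \ {at(lab)} = {key_at(k2,lab)}
  ∪ pre   = {key_at(k2,lab)} ∪ {at(bay), open(d_lab_bay)}
          = {at(bay), key_at(k2,lab), open(d_lab_bay)}

== RESULT ==
["at(bay)", "key_at(k2,lab)", "open(d_lab_bay)"]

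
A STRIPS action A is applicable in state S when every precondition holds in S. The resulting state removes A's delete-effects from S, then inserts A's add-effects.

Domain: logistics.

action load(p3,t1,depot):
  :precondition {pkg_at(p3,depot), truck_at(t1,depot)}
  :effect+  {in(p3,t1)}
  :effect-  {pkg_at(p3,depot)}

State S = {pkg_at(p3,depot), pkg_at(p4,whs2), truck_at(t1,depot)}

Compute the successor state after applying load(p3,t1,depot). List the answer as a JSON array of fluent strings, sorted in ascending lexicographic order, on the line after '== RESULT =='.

Compute (S \ del) ∪ add:
  pre ⊆ S: {pkg_at(p3,depot), truck_at(t1,depot)} ⊆ S  — applicable
  S \ del = {pkg_at(p4,whs2), truck_at(t1,depot)}
  ∪ add   = {in(p3,t1), pkg_at(p4,whs2), truck_at(t1,depot)}

== RESULT ==
["in(p3,t1)", "pkg_at(p4,whs2)", "truck_at(t1,depot)"]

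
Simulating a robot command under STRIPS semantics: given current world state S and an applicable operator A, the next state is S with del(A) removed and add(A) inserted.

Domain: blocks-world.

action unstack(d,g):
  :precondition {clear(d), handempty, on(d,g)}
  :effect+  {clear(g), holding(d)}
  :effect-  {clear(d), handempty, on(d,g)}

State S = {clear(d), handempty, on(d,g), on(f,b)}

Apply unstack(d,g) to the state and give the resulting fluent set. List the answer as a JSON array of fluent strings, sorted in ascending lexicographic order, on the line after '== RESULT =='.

Compute (S \ del) ∪ add:
  pre ⊆ S: {clear(d), handempty, on(d,g)} ⊆ S  — applicable
  S \ del = {on(f,b)}
  ∪ add   = {clear(g), holding(d), on(f,b)}

== RESULT ==
["clear(g)", "holding(d)", "on(f,b)"]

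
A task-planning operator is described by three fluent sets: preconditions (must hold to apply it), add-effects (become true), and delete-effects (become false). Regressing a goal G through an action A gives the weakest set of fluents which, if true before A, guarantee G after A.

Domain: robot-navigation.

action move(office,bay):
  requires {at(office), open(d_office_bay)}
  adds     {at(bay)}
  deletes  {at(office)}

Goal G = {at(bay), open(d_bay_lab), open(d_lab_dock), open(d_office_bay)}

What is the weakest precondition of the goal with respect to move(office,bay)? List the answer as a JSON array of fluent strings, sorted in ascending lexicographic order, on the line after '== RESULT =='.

Compute (G \ add) ∪ pre:
  G ∩ del = {}  (empty — regression defined)
  G \ add = {at(bay), open(d_bay_lab), open(d_lab_dock), open(d_office_bay)} \ {at(bay)} = {open(d_bay_lab), open(d_lab_dock), open(d_office_bay)}
  ∪ pre   = {open(d_bay_lab), open(d_lab_dock), open(d_office_bay)} ∪ {at(office), open(d_office_bay)}
          = {at(office), open(d_bay_lab), open(d_lab_dock), open(d_office_bay)}

== RESULT ==
["at(office)", "open(d_bay_lab)", "open(d_lab_dock)", "open(d_office_bay)"]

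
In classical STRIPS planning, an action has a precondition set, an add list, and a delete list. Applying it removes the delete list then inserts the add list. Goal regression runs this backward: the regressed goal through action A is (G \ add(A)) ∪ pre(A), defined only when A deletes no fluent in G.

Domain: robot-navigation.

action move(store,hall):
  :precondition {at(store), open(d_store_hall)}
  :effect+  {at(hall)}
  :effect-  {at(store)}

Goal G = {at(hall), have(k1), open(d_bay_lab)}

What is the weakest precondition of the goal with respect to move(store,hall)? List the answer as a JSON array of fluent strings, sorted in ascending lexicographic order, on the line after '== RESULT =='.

Regress:
  G ∩ del = {}  (empty — regression defined)
  G \ add = {at(hall), have(k1), open(d_bay_lab)} \ {at(hall)} = {have(k1), open(d_bay_lab)}
  ∪ pre   = {have(k1), open(d_bay_lab)} ∪ {at(store), open(d_store_hall)}
          = {at(store), have(k1), open(d_bay_lab), open(d_store_hall)}

== RESULT ==
["at(store)", "have(k1)", "open(d_bay_lab)", "open(d_store_hall)"]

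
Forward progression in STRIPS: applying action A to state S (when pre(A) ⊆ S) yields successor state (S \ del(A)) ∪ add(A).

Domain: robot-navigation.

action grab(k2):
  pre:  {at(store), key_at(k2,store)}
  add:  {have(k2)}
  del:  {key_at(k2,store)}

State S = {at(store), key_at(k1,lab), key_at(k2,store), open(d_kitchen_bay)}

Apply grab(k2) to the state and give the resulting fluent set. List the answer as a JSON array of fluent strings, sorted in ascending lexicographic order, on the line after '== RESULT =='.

Compute (S \ del) ∪ add:
  pre ⊆ S: {at(store), key_at(k2,store)} ⊆ S  — applicable
  S \ del = {at(store), key_at(k1,lab), open(d_kitchen_bay)}
  ∪ add   = {at(store), have(k2), key_at(k1,lab), open(d_kitchen_bay)}

== RESULT ==
["at(store)", "have(k2)", "key_at(k1,lab)", "open(d_kitchen_bay)"]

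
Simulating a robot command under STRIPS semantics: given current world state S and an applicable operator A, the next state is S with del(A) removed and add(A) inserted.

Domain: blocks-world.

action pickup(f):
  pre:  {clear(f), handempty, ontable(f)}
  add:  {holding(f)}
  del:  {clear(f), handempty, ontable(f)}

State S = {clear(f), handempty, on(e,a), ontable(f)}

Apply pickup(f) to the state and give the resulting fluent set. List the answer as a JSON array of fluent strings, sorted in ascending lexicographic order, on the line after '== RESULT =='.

Progress:
  pre ⊆ S: {clear(f), handempty, ontable(f)} ⊆ S  — applicable
  S \ del = {on(e,a)}
  ∪ add   = {holding(f), on(e,a)}

== RESULT ==
["holding(f)", "on(e,a)"]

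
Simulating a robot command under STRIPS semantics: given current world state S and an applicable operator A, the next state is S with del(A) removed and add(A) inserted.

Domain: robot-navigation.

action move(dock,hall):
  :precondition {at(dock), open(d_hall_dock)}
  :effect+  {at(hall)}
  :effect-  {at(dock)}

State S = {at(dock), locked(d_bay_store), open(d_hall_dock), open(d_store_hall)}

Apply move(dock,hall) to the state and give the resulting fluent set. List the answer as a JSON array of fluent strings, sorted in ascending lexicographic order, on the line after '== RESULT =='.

Compute (S \ del) ∪ add:
  pre ⊆ S: {at(dock), open(d_hall_dock)} ⊆ S  — applicable
  S \ del = {locked(d_bay_store), open(d_hall_dock), open(d_store_hall)}
  ∪ add   = {at(hall), locked(d_bay_store), open(d_hall_dock), open(d_store_hall)}

== RESULT ==
["at(hall)", "locked(d_bay_store)", "open(d_hall_dock)", "open(d_store_hall)"]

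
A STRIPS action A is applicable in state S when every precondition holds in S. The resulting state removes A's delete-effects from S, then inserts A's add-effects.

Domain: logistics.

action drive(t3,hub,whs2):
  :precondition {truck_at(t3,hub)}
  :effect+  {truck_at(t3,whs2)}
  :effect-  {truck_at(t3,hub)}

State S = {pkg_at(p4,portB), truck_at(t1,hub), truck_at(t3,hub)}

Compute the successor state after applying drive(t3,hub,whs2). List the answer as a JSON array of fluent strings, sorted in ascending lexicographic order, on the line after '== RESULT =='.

Compute (S \ del) ∪ add:
  pre ⊆ S: {truck_at(t3,hub)} ⊆ S  — applicable
  S \ del = {pkg_at(p4,portB), truck_at(t1,hub)}
  ∪ add   = {pkg_at(p4,portB), truck_at(t1,hub), truck_at(t3,whs2)}

== RESULT ==
["pkg_at(p4,portB)", "truck_at(t1,hub)", "truck_at(t3,whs2)"]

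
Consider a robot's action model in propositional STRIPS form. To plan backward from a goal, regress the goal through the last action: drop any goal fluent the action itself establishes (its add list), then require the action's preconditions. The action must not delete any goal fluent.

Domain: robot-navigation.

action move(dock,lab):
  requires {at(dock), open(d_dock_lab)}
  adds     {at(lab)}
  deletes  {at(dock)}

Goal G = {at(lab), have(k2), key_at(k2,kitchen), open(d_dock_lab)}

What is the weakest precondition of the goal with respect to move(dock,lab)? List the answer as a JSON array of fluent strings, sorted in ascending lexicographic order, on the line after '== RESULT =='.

Compute (G \ add) ∪ pre:
  G ∩ del = {}  (empty — regression defined)
  G \ add = {at(lab), have(k2), key_at(k2,kitchen), open(d_dock_lab)} \ {at(lab)} = {have(k2), key_at(k2,kitchen), open(d_dock_lab)}
  ∪ pre   = {have(k2), key_at(k2,kitchen), open(d_dock_lab)} ∪ {at(dock), open(d_dock_lab)}
          = {at(dock), have(k2), key_at(k2,kitchen), open(d_dock_lab)}

== RESULT ==
["at(dock)", "have(k2)", "key_at(k2,kitchen)", "open(d_dock_lab)"]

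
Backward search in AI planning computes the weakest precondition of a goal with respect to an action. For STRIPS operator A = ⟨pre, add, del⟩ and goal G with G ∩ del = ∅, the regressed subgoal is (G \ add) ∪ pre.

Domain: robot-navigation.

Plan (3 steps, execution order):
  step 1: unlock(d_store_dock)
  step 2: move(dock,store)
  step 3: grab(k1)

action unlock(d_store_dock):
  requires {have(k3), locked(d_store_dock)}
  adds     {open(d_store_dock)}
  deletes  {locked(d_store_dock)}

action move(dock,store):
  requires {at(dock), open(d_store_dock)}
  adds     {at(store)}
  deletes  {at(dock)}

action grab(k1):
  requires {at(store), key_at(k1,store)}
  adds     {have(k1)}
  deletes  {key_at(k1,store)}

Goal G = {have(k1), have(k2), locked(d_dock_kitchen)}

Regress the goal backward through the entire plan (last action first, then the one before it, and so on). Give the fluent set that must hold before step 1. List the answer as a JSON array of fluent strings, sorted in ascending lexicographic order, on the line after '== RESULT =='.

Work backward from the goal:
  through step 3 (grab(k1)): drop {have(k1)}, keep {have(k2), locked(d_dock_kitchen)}, require {at(store), key_at(k1,store)}
    → {at(store), have(k2), key_at(k1,store), locked(d_dock_kitchen)}
  through step 2 (move(dock,store)): drop {at(store)}, keep {have(k2), key_at(k1,store), locked(d_dock_kitchen)}, require {at(dock), open(d_store_dock)}
    → {at(dock), have(k2), key_at(k1,store), locked(d_dock_kitchen), open(d_store_dock)}
  through step 1 (unlock(d_store_dock)): drop {open(d_store_dock)}, keep {at(dock), have(k2), key_at(k1,store), locked(d_dock_kitchen)}, require {have(k3), locked(d_store_dock)}
    → {at(dock), have(k2), have(k3), key_at(k1,store), locked(d_dock_kitchen), locked(d_store_dock)}

== RESULT ==
["at(dock)", "have(k2)", "have(k3)", "key_at(k1,store)", "locked(d_dock_kitchen)", "locked(d_store_dock)"]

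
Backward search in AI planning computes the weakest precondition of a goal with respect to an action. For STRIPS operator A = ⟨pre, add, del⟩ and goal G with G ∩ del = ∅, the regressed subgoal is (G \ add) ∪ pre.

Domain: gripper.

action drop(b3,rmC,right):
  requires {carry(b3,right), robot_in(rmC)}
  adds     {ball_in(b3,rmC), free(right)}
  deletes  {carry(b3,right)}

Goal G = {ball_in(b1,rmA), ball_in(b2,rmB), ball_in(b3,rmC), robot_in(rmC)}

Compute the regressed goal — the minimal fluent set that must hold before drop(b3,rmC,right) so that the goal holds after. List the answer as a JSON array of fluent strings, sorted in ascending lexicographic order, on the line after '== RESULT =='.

Compute (G \ add) ∪ pre:
  G ∩ del = {}  (empty — regression defined)
  G \ add = {ball_in(b1,rmA), ball_in(b2,rmB), ball_in(b3,rmC), robot_in(rmC)} \ {ball_in(b3,rmC), free(right)} = {ball_in(b1,rmA), ball_in(b2,rmB), robot_in(rmC)}
  ∪ pre   = {ball_in(b1,rmA), ball_in(b2,rmB), robot_in(rmC)} ∪ {carry(b3,right), robot_in(rmC)}
          = {ball_in(b1,rmA), ball_in(b2,rmB), carry(b3,right), robot_in(rmC)}

== RESULT ==
["ball_in(b1,rmA)", "ball_in(b2,rmB)", "carry(b3,right)", "robot_in(rmC)"]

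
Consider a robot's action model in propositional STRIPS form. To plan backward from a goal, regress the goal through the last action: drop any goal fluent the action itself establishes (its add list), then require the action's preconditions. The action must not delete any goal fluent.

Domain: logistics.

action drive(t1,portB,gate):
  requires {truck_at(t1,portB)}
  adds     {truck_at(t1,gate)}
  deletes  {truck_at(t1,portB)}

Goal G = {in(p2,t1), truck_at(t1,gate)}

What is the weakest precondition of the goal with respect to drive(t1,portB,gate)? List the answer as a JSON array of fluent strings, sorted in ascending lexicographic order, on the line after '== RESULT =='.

Regress:
  G ∩ del = {}  (empty — regression defined)
  G \ add = {in(p2,t1), truck_at(t1,gate)} \ {truck_at(t1,gate)} = {in(p2,t1)}
  ∪ pre   = {in(p2,t1)} ∪ {truck_at(t1,portB)}
          = {in(p2,t1), truck_at(t1,portB)}

== RESULT ==
["in(p2,t1)", "truck_at(t1,portB)"]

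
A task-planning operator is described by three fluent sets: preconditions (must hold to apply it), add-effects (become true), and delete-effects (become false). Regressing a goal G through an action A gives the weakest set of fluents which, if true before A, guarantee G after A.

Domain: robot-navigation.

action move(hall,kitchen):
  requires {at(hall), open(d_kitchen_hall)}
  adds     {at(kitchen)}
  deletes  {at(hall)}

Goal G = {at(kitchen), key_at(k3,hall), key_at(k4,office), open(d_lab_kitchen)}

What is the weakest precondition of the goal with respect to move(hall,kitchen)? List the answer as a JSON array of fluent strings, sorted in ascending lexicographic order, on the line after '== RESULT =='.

Regress:
  G ∩ del = {}  (empty — regression defined)
  G \ add = {at(kitchen), key_at(k3,hall), key_at(k4,office), open(d_lab_kitchen)} \ {at(kitchen)} = {key_at(k3,hall), key_at(k4,office), open(d_lab_kitchen)}
  ∪ pre   = {key_at(k3,hall), key_at(k4,office), open(d_lab_kitchen)} ∪ {at(hall), open(d_kitchen_hall)}
          = {at(hall), key_at(k3,hall), key_at(k4,office), open(d_kitchen_hall), open(d_lab_kitchen)}

== RESULT ==
["at(hall)", "key_at(k3,hall)", "key_at(k4,office)", "open(d_kitchen_hall)", "open(d_lab_kitchen)"]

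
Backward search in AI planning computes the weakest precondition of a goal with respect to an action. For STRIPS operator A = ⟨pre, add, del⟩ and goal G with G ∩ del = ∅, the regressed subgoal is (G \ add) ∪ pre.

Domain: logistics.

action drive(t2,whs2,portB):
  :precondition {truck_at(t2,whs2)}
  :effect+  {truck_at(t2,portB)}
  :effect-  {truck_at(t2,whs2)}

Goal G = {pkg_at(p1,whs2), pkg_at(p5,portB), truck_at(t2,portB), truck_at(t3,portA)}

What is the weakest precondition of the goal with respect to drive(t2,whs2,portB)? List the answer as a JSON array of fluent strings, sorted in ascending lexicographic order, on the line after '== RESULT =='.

Compute (G \ add) ∪ pre:
  G ∩ del = {}  (empty — regression defined)
  G \ add = {pkg_at(p1,whs2), pkg_at(p5,portB), truck_at(t2,portB), truck_at(t3,portA)} \ {truck_at(t2,portB)} = {pkg_at(p1,whs2), pkg_at(p5,portB), truck_at(t3,portA)}
  ∪ pre   = {pkg_at(p1,whs2), pkg_at(p5,portB), truck_at(t3,portA)} ∪ {truck_at(t2,whs2)}
          = {pkg_at(p1,whs2), pkg_at(p5,portB), truck_at(t2,whs2), truck_at(t3,portA)}

== RESULT ==
["pkg_at(p1,whs2)", "pkg_at(p5,portB)", "truck_at(t2,whs2)", "truck_at(t3,portA)"]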